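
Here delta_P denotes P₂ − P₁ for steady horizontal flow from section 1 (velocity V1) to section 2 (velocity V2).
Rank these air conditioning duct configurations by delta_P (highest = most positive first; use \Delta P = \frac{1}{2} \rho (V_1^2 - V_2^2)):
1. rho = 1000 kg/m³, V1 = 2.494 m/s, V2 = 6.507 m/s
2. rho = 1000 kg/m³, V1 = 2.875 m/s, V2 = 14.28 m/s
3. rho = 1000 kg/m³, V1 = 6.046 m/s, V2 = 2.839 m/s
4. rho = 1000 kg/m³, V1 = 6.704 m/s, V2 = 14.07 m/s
Case 1: delta_P = -18.06 kPa
Case 2: delta_P = -97.83 kPa
Case 3: delta_P = 14.25 kPa
Case 4: delta_P = -76.51 kPa
Ranking (highest first): 3, 1, 4, 2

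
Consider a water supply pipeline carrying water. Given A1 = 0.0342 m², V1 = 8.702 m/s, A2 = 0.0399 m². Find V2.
Formula: V_2 = \frac{A_1 V_1}{A_2}
V2 = 0.0342·8.702/0.0399 = 7.459 m/s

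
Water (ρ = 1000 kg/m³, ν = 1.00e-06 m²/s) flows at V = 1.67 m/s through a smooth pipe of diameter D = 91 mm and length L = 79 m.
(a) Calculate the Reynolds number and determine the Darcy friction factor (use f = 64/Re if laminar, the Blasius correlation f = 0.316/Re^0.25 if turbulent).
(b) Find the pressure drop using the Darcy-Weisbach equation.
(a) Re = V·D/ν = 1.67·0.091/1.00e-06 = 151970 → turbulent (Re > 4000); f = 0.316/Re^0.25 = 0.316/151970^0.25 = 0.016005 (Blasius is strictly valid for Re ≲ 1e5; used here as the smooth-pipe estimate the problem specifies)
(b) Darcy-Weisbach: ΔP = f·(L/D)·½ρV²/1000 = 0.016005·(79/0.091)·½·1000·1.67²/1000 = 19.38 kPa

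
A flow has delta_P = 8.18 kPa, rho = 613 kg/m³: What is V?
Formula: V = \sqrt{\frac{2 \Delta P}{\rho}}
V = √(2·(8.18·1000)/613) = 5.166 m/s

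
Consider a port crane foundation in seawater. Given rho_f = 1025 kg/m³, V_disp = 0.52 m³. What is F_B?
Formula: F_B = \rho_f g V_{disp}
F_B = 1025·9.81·0.52 = 5229 N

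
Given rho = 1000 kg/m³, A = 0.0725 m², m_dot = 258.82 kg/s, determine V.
Formula: \dot{m} = \rho A V
Substituting knowns: 258.82 = 1000·0.0725·V
Solving for V: V = 258.82/(1000·0.0725) = 3.57 m/s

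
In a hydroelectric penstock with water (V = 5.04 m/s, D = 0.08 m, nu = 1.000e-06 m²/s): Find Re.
Formula: Re = \frac{V D}{\nu}
Re = 5.04·0.08/1.000e-06 = 403200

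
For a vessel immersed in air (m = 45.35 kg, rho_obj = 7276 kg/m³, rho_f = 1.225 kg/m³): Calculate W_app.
Formula: W_{app} = mg\left(1 - \frac{\rho_f}{\rho_{obj}}\right)
W_app = 45.35·9.81·(1 − 1.225/7276) = 444.8 N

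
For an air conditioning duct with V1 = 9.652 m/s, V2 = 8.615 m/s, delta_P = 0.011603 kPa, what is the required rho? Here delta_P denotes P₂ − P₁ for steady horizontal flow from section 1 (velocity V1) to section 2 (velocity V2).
Formula: \Delta P = \frac{1}{2} \rho (V_1^2 - V_2^2)
Substituting knowns: 0.011603 = 0.5·rho·(9.652² − 8.615²)/1000
Solving for rho: rho = 2·(0.011603·1000)/(9.652² − 8.615²) = 1.225 kg/m³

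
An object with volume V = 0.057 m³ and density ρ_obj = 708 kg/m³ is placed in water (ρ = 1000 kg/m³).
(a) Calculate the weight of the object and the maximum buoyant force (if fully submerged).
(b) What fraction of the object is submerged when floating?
(a) W=rho_obj*g*V=708*9.81*0.057=395.9 N; F_B(max)=rho*g*V=1000*9.81*0.057=559.2 N
(b) Floating fraction=rho_obj/rho=708/1000=0.708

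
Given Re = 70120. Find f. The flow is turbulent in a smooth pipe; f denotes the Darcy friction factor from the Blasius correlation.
Formula: f = \frac{0.316}{Re^{0.25}}
f = 0.316/70120^0.25 = 0.01942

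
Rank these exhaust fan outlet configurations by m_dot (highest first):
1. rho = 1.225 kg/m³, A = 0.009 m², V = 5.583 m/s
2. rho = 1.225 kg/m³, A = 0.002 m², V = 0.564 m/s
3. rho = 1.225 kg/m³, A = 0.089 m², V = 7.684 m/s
Case 1: m_dot = 0.06155 kg/s
Case 2: m_dot = 0.001382 kg/s
Case 3: m_dot = 0.8377 kg/s
Ranking (highest first): 3, 1, 2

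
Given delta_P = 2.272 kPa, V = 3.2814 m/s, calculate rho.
Formula: V = \sqrt{\frac{2 \Delta P}{\rho}}
Substituting knowns: 3.2814 = √(2·(2.272·1000)/rho)
Solving for rho: rho = 2·(2.272·1000)/3.2814² = 422 kg/m³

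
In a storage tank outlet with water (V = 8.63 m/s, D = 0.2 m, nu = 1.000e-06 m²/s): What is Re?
Formula: Re = \frac{V D}{\nu}
Re = 8.63·0.2/1.000e-06 = 1.726e+06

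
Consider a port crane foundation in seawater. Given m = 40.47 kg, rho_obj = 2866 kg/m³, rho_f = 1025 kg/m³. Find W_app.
Formula: W_{app} = mg\left(1 - \frac{\rho_f}{\rho_{obj}}\right)
W_app = 40.47·9.81·(1 − 1025/2866) = 255 N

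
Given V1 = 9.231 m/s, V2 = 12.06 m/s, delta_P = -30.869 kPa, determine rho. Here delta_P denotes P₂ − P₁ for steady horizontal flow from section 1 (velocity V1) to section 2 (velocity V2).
Formula: \Delta P = \frac{1}{2} \rho (V_1^2 - V_2^2)
Substituting knowns: -30.869 = 0.5·rho·(9.231² − 12.06²)/1000
Solving for rho: rho = 2·(-30.869·1000)/(9.231² − 12.06²) = 1025 kg/m³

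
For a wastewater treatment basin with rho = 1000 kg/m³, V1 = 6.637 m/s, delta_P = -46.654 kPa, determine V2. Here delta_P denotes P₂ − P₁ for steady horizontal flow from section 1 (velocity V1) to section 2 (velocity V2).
Formula: \Delta P = \frac{1}{2} \rho (V_1^2 - V_2^2)
Substituting knowns: -46.654 = 0.5·1000·(6.637² − V2²)/1000
Solving for V2: V2 = √(6.637² − 2·(-46.654·1000)/1000) = 11.72 m/s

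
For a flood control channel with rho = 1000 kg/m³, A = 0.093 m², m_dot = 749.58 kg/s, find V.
Formula: \dot{m} = \rho A V
Substituting knowns: 749.58 = 1000·0.093·V
Solving for V: V = 749.58/(1000·0.093) = 8.06 m/s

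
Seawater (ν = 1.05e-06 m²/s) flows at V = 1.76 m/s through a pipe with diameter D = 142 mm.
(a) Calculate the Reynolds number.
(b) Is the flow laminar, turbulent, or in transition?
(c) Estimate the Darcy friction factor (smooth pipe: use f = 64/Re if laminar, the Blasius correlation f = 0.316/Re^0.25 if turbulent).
(a) Re = V·D/ν = 1.76·0.142/1.05e-06 = 238020
(b) Flow regime: turbulent (Re > 4000)
(c) Friction factor: f = 0.316/Re^0.25 = 0.316/238020^0.25 = 0.01431 (Blasius is strictly valid for Re ≲ 1e5; used here as the smooth-pipe estimate the problem specifies)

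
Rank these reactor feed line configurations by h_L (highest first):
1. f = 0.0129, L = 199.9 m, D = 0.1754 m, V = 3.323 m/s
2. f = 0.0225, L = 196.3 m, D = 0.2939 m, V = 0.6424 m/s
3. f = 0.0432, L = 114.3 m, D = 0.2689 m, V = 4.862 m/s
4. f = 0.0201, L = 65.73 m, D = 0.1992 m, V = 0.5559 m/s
Case 1: h_L = 8.274 m
Case 2: h_L = 0.3161 m
Case 3: h_L = 22.12 m
Case 4: h_L = 0.1045 m
Ranking (highest first): 3, 1, 2, 4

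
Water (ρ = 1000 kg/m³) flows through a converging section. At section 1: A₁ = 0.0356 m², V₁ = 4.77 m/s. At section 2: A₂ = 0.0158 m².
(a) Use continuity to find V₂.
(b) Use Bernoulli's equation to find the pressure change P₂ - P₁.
(a) Continuity: A₁V₁=A₂V₂ -> V₂=A₁V₁/A₂=0.0356*4.77/0.0158=10.75 m/s
(b) Bernoulli: P₂-P₁=0.5*rho*(V₁^2-V₂^2)/1000=0.5*1000*(4.77^2-10.75^2)/1000=-46.4 kPa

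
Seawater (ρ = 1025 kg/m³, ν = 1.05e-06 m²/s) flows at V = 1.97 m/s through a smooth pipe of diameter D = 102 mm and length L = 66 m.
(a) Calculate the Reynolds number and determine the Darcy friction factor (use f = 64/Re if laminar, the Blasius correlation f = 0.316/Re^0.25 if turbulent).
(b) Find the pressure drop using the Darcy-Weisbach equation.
(a) Re = V·D/ν = 1.97·0.102/1.05e-06 = 191370 → turbulent (Re > 4000); f = 0.316/Re^0.25 = 0.316/191370^0.25 = 0.015108 (Blasius is strictly valid for Re ≲ 1e5; used here as the smooth-pipe estimate the problem specifies)
(b) Darcy-Weisbach: ΔP = f·(L/D)·½ρV²/1000 = 0.015108·(66/0.102)·½·1025·1.97²/1000 = 19.44 kPa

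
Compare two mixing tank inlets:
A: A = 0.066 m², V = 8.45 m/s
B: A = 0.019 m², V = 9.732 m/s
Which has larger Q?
Q(A) = 557.7 L/s, Q(B) = 184.9 L/s. Answer: A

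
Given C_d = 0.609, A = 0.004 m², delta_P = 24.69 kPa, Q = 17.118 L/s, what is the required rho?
Formula: Q = C_d A \sqrt{\frac{2 \Delta P}{\rho}}
Substituting knowns: 17.118 = 0.609·0.004·√(2·(24.69·1000)/rho)·1000
Solving for rho: rho = 2·(24.69·1000)/((17.118/1000)/(0.609·0.004))² = 1000 kg/m³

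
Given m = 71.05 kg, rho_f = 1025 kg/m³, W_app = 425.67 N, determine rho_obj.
Formula: W_{app} = mg\left(1 - \frac{\rho_f}{\rho_{obj}}\right)
Substituting knowns: 425.67 = 71.05·9.81·(1 − 1025/rho_obj)
Solving for rho_obj: rho_obj = 1025/(1 − 425.67/(71.05·9.81)) = 2633 kg/m³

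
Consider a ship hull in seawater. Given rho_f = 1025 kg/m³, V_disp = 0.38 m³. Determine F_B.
Formula: F_B = \rho_f g V_{disp}
F_B = 1025·9.81·0.38 = 3821 N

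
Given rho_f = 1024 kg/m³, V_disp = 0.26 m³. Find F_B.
Formula: F_B = \rho_f g V_{disp}
F_B = 1024·9.81·0.26 = 2612 N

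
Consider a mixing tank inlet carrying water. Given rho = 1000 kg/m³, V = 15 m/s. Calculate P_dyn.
Formula: P_{dyn} = \frac{1}{2} \rho V^2
P_dyn = 0.5·1000·15²/1000 = 112.5 kPa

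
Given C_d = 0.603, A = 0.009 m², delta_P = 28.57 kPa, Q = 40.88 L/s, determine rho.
Formula: Q = C_d A \sqrt{\frac{2 \Delta P}{\rho}}
Substituting knowns: 40.88 = 0.603·0.009·√(2·(28.57·1000)/rho)·1000
Solving for rho: rho = 2·(28.57·1000)/((40.88/1000)/(0.603·0.009))² = 1007 kg/m³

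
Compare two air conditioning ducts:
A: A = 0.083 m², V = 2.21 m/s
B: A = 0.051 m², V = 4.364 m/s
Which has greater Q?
Q(A) = 183.4 L/s, Q(B) = 222.6 L/s. Answer: B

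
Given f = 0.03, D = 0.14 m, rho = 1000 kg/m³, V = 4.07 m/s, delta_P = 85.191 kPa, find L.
Formula: \Delta P = f \frac{L}{D} \frac{\rho V^2}{2}
Substituting knowns: 85.191 = 0.03·(L/0.14)·0.5·1000·4.07²/1000
Solving for L: L = (85.191·1000)·0.14/(0.03·0.5·1000·4.07²) = 48 m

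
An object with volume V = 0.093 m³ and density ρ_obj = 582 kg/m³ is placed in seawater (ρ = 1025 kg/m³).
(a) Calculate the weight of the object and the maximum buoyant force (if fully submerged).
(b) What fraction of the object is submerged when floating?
(a) W=rho_obj*g*V=582*9.81*0.093=531.0 N; F_B(max)=rho*g*V=1025*9.81*0.093=935.1 N
(b) Floating fraction=rho_obj/rho=582/1025=0.568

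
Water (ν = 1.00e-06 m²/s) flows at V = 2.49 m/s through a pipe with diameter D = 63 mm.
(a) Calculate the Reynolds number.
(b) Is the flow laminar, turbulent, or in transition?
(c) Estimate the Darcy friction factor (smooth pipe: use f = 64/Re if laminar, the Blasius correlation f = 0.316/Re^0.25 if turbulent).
(a) Re = V·D/ν = 2.49·0.063/1.00e-06 = 156870
(b) Flow regime: turbulent (Re > 4000)
(c) Friction factor: f = 0.316/Re^0.25 = 0.316/156870^0.25 = 0.01588 (Blasius is strictly valid for Re ≲ 1e5; used here as the smooth-pipe estimate the problem specifies)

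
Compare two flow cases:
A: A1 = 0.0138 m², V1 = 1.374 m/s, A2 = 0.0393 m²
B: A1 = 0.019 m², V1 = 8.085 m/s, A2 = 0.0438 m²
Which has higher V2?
V2(A) = 0.4825 m/s, V2(B) = 3.507 m/s. Answer: B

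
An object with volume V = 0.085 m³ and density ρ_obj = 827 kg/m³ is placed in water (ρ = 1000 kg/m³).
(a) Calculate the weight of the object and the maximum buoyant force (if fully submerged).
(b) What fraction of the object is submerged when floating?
(a) W=rho_obj*g*V=827*9.81*0.085=689.6 N; F_B(max)=rho*g*V=1000*9.81*0.085=833.9 N
(b) Floating fraction=rho_obj/rho=827/1000=0.827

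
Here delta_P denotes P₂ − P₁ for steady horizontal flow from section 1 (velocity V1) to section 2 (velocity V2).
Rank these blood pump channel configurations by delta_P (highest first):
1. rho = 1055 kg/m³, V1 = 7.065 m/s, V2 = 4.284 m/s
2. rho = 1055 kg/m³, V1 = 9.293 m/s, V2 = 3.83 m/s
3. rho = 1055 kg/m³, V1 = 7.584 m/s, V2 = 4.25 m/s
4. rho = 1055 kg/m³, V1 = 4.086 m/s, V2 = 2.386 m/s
Case 1: delta_P = 16.65 kPa
Case 2: delta_P = 37.82 kPa
Case 3: delta_P = 20.81 kPa
Case 4: delta_P = 5.804 kPa
Ranking (highest first): 2, 3, 1, 4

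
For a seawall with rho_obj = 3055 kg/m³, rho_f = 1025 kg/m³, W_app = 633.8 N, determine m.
Formula: W_{app} = mg\left(1 - \frac{\rho_f}{\rho_{obj}}\right)
Substituting knowns: 633.8 = m·9.81·(1 − 1025/3055)
Solving for m: m = 633.8/(9.81·(1 − 1025/3055)) = 97.23 kg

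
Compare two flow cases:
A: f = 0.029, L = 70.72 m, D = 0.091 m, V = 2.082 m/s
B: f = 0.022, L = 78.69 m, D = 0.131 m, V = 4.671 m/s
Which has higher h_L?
h_L(A) = 4.979 m, h_L(B) = 14.7 m. Answer: B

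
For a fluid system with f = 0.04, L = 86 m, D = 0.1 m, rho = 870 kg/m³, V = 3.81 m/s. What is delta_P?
Formula: \Delta P = f \frac{L}{D} \frac{\rho V^2}{2}
delta_P = 0.04·(86/0.1)·0.5·870·3.81²/1000 = 217.2 kPa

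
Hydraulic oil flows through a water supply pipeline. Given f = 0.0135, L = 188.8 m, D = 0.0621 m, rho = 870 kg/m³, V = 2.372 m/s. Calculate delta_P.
Formula: \Delta P = f \frac{L}{D} \frac{\rho V^2}{2}
delta_P = 0.0135·(188.8/0.0621)·0.5·870·2.372²/1000 = 100.5 kPa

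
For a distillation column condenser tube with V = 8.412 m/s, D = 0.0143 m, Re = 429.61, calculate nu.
Formula: Re = \frac{V D}{\nu}
Substituting knowns: 429.61 = 8.412·0.0143/nu
Solving for nu: nu = 8.412·0.0143/429.61 = 0.00028 m²/s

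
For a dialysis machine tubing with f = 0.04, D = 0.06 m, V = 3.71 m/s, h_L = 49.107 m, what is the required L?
Formula: h_L = f \frac{L}{D} \frac{V^2}{2g}
Substituting knowns: 49.107 = 0.04·(L/0.06)·3.71²/(2·9.81)
Solving for L: L = 49.107·2·9.81·0.06/(0.04·3.71²) = 105 m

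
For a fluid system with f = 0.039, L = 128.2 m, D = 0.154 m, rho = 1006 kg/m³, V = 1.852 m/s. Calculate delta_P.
Formula: \Delta P = f \frac{L}{D} \frac{\rho V^2}{2}
delta_P = 0.039·(128.2/0.154)·0.5·1006·1.852²/1000 = 56.01 kPa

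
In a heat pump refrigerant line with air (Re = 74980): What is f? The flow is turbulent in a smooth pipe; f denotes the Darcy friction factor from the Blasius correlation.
Formula: f = \frac{0.316}{Re^{0.25}}
f = 0.316/74980^0.25 = 0.0191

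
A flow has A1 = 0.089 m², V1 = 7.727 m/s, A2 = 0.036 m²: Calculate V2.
Formula: V_2 = \frac{A_1 V_1}{A_2}
V2 = 0.089·7.727/0.036 = 19.1 m/s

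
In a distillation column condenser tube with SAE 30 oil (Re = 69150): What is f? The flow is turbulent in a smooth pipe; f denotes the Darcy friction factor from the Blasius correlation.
Formula: f = \frac{0.316}{Re^{0.25}}
f = 0.316/69150^0.25 = 0.01949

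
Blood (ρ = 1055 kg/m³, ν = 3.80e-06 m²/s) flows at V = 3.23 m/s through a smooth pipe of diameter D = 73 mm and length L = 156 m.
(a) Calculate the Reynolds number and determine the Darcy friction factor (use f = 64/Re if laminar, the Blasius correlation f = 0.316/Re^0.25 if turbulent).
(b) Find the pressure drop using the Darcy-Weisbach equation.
(a) Re = V·D/ν = 3.23·0.073/3.80e-06 = 62050 → turbulent (Re > 4000); f = 0.316/Re^0.25 = 0.316/62050^0.25 = 0.020022
(b) Darcy-Weisbach: ΔP = f·(L/D)·½ρV²/1000 = 0.020022·(156/0.073)·½·1055·3.23²/1000 = 235.5 kPa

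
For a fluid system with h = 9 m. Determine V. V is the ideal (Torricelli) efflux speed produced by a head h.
Formula: V = \sqrt{2 g h}
V = √(2·9.81·9) = 13.29 m/s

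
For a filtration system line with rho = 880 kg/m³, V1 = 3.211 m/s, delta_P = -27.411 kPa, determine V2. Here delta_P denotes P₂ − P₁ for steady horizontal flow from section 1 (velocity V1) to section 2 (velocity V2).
Formula: \Delta P = \frac{1}{2} \rho (V_1^2 - V_2^2)
Substituting knowns: -27.411 = 0.5·880·(3.211² − V2²)/1000
Solving for V2: V2 = √(3.211² − 2·(-27.411·1000)/880) = 8.521 m/s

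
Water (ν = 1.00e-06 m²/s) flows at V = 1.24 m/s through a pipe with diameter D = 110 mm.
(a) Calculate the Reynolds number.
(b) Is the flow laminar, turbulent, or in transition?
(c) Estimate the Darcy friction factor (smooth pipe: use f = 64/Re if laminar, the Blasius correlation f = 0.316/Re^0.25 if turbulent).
(a) Re = V·D/ν = 1.24·0.11/1.00e-06 = 136400
(b) Flow regime: turbulent (Re > 4000)
(c) Friction factor: f = 0.316/Re^0.25 = 0.316/136400^0.25 = 0.01644 (Blasius is strictly valid for Re ≲ 1e5; used here as the smooth-pipe estimate the problem specifies)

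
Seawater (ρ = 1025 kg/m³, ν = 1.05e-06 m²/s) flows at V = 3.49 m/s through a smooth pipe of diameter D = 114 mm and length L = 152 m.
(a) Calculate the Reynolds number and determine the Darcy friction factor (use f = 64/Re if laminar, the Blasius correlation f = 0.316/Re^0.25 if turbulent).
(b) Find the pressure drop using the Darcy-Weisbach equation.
(a) Re = V·D/ν = 3.49·0.114/1.05e-06 = 378910 → turbulent (Re > 4000); f = 0.316/Re^0.25 = 0.316/378910^0.25 = 0.012737 (Blasius is strictly valid for Re ≲ 1e5; used here as the smooth-pipe estimate the problem specifies)
(b) Darcy-Weisbach: ΔP = f·(L/D)·½ρV²/1000 = 0.012737·(152/0.114)·½·1025·3.49²/1000 = 106 kPa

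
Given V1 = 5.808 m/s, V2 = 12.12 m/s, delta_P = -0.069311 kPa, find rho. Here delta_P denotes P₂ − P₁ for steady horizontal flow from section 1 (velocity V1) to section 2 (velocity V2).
Formula: \Delta P = \frac{1}{2} \rho (V_1^2 - V_2^2)
Substituting knowns: -0.069311 = 0.5·rho·(5.808² − 12.12²)/1000
Solving for rho: rho = 2·(-0.069311·1000)/(5.808² − 12.12²) = 1.225 kg/m³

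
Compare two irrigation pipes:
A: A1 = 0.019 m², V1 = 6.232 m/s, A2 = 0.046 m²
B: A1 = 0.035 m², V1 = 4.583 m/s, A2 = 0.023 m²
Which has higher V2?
V2(A) = 2.574 m/s, V2(B) = 6.974 m/s. Answer: B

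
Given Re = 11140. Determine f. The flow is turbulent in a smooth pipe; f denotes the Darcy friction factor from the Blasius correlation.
Formula: f = \frac{0.316}{Re^{0.25}}
f = 0.316/11140^0.25 = 0.03076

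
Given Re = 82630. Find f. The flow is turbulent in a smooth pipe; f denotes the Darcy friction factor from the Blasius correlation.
Formula: f = \frac{0.316}{Re^{0.25}}
f = 0.316/82630^0.25 = 0.01864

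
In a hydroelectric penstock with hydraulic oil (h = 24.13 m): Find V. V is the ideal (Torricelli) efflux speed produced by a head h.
Formula: V = \sqrt{2 g h}
V = √(2·9.81·24.13) = 21.76 m/s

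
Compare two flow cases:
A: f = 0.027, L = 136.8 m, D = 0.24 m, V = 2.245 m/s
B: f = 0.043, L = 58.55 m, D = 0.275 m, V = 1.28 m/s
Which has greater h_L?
h_L(A) = 3.953 m, h_L(B) = 0.7645 m. Answer: A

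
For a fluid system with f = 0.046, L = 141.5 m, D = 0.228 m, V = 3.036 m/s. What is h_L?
Formula: h_L = f \frac{L}{D} \frac{V^2}{2g}
h_L = 0.046·(141.5/0.228)·3.036²/(2·9.81) = 13.41 m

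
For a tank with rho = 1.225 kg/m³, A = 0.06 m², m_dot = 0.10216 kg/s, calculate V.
Formula: \dot{m} = \rho A V
Substituting knowns: 0.10216 = 1.225·0.06·V
Solving for V: V = 0.10216/(1.225·0.06) = 1.39 m/s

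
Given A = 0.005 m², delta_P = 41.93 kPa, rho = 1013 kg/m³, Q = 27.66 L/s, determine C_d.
Formula: Q = C_d A \sqrt{\frac{2 \Delta P}{\rho}}
Substituting knowns: 27.66 = C_d·0.005·√(2·(41.93·1000)/1013)·1000
Solving for C_d: C_d = (27.66/1000)/(0.005·√(2·(41.93·1000)/1013)) = 0.608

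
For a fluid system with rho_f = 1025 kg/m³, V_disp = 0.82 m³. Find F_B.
Formula: F_B = \rho_f g V_{disp}
F_B = 1025·9.81·0.82 = 8245 N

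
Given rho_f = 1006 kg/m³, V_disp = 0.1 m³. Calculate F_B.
Formula: F_B = \rho_f g V_{disp}
F_B = 1006·9.81·0.1 = 986.9 N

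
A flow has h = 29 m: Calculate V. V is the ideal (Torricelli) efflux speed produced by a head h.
Formula: V = \sqrt{2 g h}
V = √(2·9.81·29) = 23.85 m/s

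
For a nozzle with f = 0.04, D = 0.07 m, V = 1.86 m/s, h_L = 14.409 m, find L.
Formula: h_L = f \frac{L}{D} \frac{V^2}{2g}
Substituting knowns: 14.409 = 0.04·(L/0.07)·1.86²/(2·9.81)
Solving for L: L = 14.409·2·9.81·0.07/(0.04·1.86²) = 143 m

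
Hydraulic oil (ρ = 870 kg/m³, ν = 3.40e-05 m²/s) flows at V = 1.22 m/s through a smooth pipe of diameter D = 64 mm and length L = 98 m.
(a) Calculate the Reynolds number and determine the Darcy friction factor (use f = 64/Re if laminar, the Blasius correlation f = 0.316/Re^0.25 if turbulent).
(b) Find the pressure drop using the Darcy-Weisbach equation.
(a) Re = V·D/ν = 1.22·0.064/3.40e-05 = 2296.5 → laminar (Re < 2300); f = 64/Re = 64/2296.5 = 0.027868
(b) Darcy-Weisbach: ΔP = f·(L/D)·½ρV²/1000 = 0.027868·(98/0.064)·½·870·1.22²/1000 = 27.63 kPa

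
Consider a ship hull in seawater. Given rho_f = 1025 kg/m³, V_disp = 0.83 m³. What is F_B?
Formula: F_B = \rho_f g V_{disp}
F_B = 1025·9.81·0.83 = 8346 N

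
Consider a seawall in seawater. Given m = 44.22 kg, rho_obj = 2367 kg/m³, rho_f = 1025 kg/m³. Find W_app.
Formula: W_{app} = mg\left(1 - \frac{\rho_f}{\rho_{obj}}\right)
W_app = 44.22·9.81·(1 − 1025/2367) = 245.9 N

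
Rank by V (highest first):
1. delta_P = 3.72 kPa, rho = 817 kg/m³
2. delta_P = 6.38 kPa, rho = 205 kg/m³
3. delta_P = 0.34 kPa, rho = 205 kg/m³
Case 1: V = 3.018 m/s
Case 2: V = 7.889 m/s
Case 3: V = 1.821 m/s
Ranking (highest first): 2, 1, 3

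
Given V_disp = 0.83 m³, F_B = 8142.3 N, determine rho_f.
Formula: F_B = \rho_f g V_{disp}
Substituting knowns: 8142.3 = rho_f·9.81·0.83
Solving for rho_f: rho_f = 8142.3/(9.81·0.83) = 1000 kg/m³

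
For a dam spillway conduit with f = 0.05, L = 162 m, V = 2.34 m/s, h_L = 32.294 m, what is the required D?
Formula: h_L = f \frac{L}{D} \frac{V^2}{2g}
Substituting knowns: 32.294 = 0.05·(162/D)·2.34²/(2·9.81)
Solving for D: D = 0.05·162·2.34²/(2·9.81·32.294) = 0.07 m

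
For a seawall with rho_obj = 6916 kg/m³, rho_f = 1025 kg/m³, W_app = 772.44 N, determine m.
Formula: W_{app} = mg\left(1 - \frac{\rho_f}{\rho_{obj}}\right)
Substituting knowns: 772.44 = m·9.81·(1 − 1025/6916)
Solving for m: m = 772.44/(9.81·(1 − 1025/6916)) = 92.44 kg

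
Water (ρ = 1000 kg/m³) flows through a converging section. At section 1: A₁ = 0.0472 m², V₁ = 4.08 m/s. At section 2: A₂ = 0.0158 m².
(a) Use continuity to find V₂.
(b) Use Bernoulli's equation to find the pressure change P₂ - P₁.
(a) Continuity: A₁V₁=A₂V₂ -> V₂=A₁V₁/A₂=0.0472*4.08/0.0158=12.19 m/s
(b) Bernoulli: P₂-P₁=0.5*rho*(V₁^2-V₂^2)/1000=0.5*1000*(4.08^2-12.19^2)/1000=-65.97 kPa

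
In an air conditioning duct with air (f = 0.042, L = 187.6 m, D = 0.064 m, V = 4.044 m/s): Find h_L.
Formula: h_L = f \frac{L}{D} \frac{V^2}{2g}
h_L = 0.042·(187.6/0.064)·4.044²/(2·9.81) = 102.6 m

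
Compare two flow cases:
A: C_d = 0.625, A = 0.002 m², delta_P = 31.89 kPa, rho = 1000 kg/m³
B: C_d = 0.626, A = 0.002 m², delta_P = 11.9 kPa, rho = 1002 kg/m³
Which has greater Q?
Q(A) = 9.983 L/s, Q(B) = 6.102 L/s. Answer: A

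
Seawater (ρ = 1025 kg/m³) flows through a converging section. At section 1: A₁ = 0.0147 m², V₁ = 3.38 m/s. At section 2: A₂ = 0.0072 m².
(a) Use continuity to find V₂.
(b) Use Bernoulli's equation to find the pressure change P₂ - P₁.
(a) Continuity: A₁V₁=A₂V₂ -> V₂=A₁V₁/A₂=0.0147*3.38/0.0072=6.90 m/s
(b) Bernoulli: P₂-P₁=0.5*rho*(V₁^2-V₂^2)/1000=0.5*1025*(3.38^2-6.90^2)/1000=-18.55 kPa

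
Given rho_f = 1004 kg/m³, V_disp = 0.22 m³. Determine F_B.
Formula: F_B = \rho_f g V_{disp}
F_B = 1004·9.81·0.22 = 2167 N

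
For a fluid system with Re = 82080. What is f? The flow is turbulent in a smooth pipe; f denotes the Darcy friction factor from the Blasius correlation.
Formula: f = \frac{0.316}{Re^{0.25}}
f = 0.316/82080^0.25 = 0.01867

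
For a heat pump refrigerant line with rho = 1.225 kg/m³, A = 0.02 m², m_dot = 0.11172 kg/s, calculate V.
Formula: \dot{m} = \rho A V
Substituting knowns: 0.11172 = 1.225·0.02·V
Solving for V: V = 0.11172/(1.225·0.02) = 4.56 m/s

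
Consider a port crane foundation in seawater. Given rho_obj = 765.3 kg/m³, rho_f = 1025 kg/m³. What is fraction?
Formula: f_{sub} = \frac{\rho_{obj}}{\rho_f}
fraction = 765.3/1025 = 0.7466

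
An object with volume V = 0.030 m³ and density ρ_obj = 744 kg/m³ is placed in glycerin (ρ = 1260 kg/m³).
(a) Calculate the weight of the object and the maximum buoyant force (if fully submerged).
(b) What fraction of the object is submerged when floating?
(a) W=rho_obj*g*V=744*9.81*0.030=219.0 N; F_B(max)=rho*g*V=1260*9.81*0.030=370.8 N
(b) Floating fraction=rho_obj/rho=744/1260=0.590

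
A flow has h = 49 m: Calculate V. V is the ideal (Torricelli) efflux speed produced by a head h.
Formula: V = \sqrt{2 g h}
V = √(2·9.81·49) = 31.01 m/s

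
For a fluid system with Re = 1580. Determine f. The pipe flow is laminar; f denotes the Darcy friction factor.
Formula: f = \frac{64}{Re}
f = 64/1580 = 0.04051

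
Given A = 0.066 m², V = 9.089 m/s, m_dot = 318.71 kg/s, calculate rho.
Formula: \dot{m} = \rho A V
Substituting knowns: 318.71 = rho·0.066·9.089
Solving for rho: rho = 318.71/(0.066·9.089) = 531.3 kg/m³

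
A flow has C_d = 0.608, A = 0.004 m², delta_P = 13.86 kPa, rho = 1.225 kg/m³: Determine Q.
Formula: Q = C_d A \sqrt{\frac{2 \Delta P}{\rho}}
Q = 0.608·0.004·√(2·(13.86·1000)/1.225)·1000 = 365.8 L/s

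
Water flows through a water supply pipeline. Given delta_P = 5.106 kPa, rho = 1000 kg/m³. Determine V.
Formula: V = \sqrt{\frac{2 \Delta P}{\rho}}
V = √(2·(5.106·1000)/1000) = 3.196 m/s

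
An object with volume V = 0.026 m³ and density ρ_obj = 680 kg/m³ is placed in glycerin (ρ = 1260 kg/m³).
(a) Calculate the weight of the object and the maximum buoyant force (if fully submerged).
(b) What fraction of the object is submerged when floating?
(a) W=rho_obj*g*V=680*9.81*0.026=173.4 N; F_B(max)=rho*g*V=1260*9.81*0.026=321.4 N
(b) Floating fraction=rho_obj/rho=680/1260=0.540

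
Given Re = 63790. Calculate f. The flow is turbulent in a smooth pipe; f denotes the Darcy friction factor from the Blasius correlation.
Formula: f = \frac{0.316}{Re^{0.25}}
f = 0.316/63790^0.25 = 0.01988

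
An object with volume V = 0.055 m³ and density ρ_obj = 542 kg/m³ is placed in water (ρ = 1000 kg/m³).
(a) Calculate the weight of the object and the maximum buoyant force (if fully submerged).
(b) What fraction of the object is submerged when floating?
(a) W=rho_obj*g*V=542*9.81*0.055=292.4 N; F_B(max)=rho*g*V=1000*9.81*0.055=539.5 N
(b) Floating fraction=rho_obj/rho=542/1000=0.542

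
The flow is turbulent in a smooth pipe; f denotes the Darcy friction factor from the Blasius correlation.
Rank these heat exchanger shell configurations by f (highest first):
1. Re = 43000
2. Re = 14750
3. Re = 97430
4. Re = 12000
Case 1: f = 0.02194
Case 2: f = 0.02867
Case 3: f = 0.01789
Case 4: f = 0.03019
Ranking (highest first): 4, 2, 1, 3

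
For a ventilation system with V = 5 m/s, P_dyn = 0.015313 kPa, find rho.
Formula: P_{dyn} = \frac{1}{2} \rho V^2
Substituting knowns: 0.015313 = 0.5·rho·5²/1000
Solving for rho: rho = 2·(0.015313·1000)/5² = 1.225 kg/m³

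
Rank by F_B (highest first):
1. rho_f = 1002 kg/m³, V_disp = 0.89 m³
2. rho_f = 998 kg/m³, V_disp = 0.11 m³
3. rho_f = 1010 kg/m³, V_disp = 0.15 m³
Case 1: F_B = 8748 N
Case 2: F_B = 1077 N
Case 3: F_B = 1486 N
Ranking (highest first): 1, 3, 2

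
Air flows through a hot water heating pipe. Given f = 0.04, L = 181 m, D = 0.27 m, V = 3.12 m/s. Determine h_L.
Formula: h_L = f \frac{L}{D} \frac{V^2}{2g}
h_L = 0.04·(181/0.27)·3.12²/(2·9.81) = 13.3 m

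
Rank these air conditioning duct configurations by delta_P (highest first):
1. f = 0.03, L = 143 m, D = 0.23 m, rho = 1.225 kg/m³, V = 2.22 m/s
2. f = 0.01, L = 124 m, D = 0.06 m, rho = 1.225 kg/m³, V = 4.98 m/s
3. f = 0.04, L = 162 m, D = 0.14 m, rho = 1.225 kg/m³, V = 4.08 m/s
Case 1: delta_P = 0.0563 kPa
Case 2: delta_P = 0.3139 kPa
Case 3: delta_P = 0.4719 kPa
Ranking (highest first): 3, 2, 1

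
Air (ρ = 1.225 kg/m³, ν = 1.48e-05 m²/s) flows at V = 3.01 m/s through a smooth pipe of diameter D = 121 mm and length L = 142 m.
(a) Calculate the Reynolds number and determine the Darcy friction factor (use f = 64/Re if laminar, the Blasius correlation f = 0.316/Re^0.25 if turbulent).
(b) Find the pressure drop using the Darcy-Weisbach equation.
(a) Re = V·D/ν = 3.01·0.121/1.48e-05 = 24609 → turbulent (Re > 4000); f = 0.316/Re^0.25 = 0.316/24609^0.25 = 0.02523
(b) Darcy-Weisbach: ΔP = f·(L/D)·½ρV²/1000 = 0.02523·(142/0.121)·½·1.225·3.01²/1000 = 0.1643 kPa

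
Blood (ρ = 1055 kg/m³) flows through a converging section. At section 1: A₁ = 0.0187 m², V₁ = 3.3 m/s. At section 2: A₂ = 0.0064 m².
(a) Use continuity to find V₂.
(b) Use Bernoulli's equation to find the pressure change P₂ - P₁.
(a) Continuity: A₁V₁=A₂V₂ -> V₂=A₁V₁/A₂=0.0187*3.3/0.0064=9.64 m/s
(b) Bernoulli: P₂-P₁=0.5*rho*(V₁^2-V₂^2)/1000=0.5*1055*(3.3^2-9.64^2)/1000=-43.28 kPa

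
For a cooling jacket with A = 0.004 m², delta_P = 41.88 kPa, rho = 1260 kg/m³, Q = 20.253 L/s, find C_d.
Formula: Q = C_d A \sqrt{\frac{2 \Delta P}{\rho}}
Substituting knowns: 20.253 = C_d·0.004·√(2·(41.88·1000)/1260)·1000
Solving for C_d: C_d = (20.253/1000)/(0.004·√(2·(41.88·1000)/1260)) = 0.621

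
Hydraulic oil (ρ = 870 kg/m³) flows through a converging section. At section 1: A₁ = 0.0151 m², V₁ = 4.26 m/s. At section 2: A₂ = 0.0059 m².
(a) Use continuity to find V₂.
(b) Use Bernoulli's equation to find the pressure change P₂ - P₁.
(a) Continuity: A₁V₁=A₂V₂ -> V₂=A₁V₁/A₂=0.0151*4.26/0.0059=10.90 m/s
(b) Bernoulli: P₂-P₁=0.5*rho*(V₁^2-V₂^2)/1000=0.5*870*(4.26^2-10.90^2)/1000=-43.79 kPa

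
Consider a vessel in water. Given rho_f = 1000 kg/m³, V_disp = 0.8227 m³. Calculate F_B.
Formula: F_B = \rho_f g V_{disp}
F_B = 1000·9.81·0.8227 = 8071 N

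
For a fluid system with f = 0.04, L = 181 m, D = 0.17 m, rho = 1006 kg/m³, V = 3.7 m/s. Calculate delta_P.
Formula: \Delta P = f \frac{L}{D} \frac{\rho V^2}{2}
delta_P = 0.04·(181/0.17)·0.5·1006·3.7²/1000 = 293.3 kPa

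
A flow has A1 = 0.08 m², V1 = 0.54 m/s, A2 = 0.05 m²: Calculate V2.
Formula: V_2 = \frac{A_1 V_1}{A_2}
V2 = 0.08·0.54/0.05 = 0.864 m/s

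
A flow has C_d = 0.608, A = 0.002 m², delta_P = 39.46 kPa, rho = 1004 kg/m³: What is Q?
Formula: Q = C_d A \sqrt{\frac{2 \Delta P}{\rho}}
Q = 0.608·0.002·√(2·(39.46·1000)/1004)·1000 = 10.78 L/s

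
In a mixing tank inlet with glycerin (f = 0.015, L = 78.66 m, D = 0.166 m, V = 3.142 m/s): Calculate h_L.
Formula: h_L = f \frac{L}{D} \frac{V^2}{2g}
h_L = 0.015·(78.66/0.166)·3.142²/(2·9.81) = 3.576 m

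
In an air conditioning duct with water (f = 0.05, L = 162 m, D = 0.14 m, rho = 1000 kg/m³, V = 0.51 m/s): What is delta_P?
Formula: \Delta P = f \frac{L}{D} \frac{\rho V^2}{2}
delta_P = 0.05·(162/0.14)·0.5·1000·0.51²/1000 = 7.524 kPa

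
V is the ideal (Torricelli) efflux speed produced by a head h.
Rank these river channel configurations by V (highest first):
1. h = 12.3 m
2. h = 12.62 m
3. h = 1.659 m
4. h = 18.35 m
Case 1: V = 15.53 m/s
Case 2: V = 15.74 m/s
Case 3: V = 5.705 m/s
Case 4: V = 18.97 m/s
Ranking (highest first): 4, 2, 1, 3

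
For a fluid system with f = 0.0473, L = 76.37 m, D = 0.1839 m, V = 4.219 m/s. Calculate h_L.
Formula: h_L = f \frac{L}{D} \frac{V^2}{2g}
h_L = 0.0473·(76.37/0.1839)·4.219²/(2·9.81) = 17.82 m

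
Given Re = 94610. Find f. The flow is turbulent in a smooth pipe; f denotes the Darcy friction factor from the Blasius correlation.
Formula: f = \frac{0.316}{Re^{0.25}}
f = 0.316/94610^0.25 = 0.01802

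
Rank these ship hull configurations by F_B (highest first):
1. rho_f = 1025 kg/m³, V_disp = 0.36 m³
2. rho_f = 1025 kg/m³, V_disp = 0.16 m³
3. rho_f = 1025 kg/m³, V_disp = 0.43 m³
Case 1: F_B = 3620 N
Case 2: F_B = 1609 N
Case 3: F_B = 4324 N
Ranking (highest first): 3, 1, 2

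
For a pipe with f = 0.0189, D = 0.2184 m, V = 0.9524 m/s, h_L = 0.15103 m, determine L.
Formula: h_L = f \frac{L}{D} \frac{V^2}{2g}
Substituting knowns: 0.15103 = 0.0189·(L/0.2184)·0.9524²/(2·9.81)
Solving for L: L = 0.15103·2·9.81·0.2184/(0.0189·0.9524²) = 37.75 m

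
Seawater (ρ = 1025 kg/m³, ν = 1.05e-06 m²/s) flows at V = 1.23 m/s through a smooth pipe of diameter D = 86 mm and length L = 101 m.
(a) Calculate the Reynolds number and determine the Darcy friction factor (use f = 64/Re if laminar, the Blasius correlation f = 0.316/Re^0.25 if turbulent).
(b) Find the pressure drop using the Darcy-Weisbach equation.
(a) Re = V·D/ν = 1.23·0.086/1.05e-06 = 100740 → turbulent (Re > 4000); f = 0.316/Re^0.25 = 0.316/100740^0.25 = 0.017737 (Blasius is strictly valid for Re ≲ 1e5; used here as the smooth-pipe estimate the problem specifies)
(b) Darcy-Weisbach: ΔP = f·(L/D)·½ρV²/1000 = 0.017737·(101/0.086)·½·1025·1.23²/1000 = 16.15 kPa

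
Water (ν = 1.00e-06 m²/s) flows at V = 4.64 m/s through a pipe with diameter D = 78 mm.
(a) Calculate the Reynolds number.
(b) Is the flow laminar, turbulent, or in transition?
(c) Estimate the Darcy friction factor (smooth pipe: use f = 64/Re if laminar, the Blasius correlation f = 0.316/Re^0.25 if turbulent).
(a) Re = V·D/ν = 4.64·0.078/1.00e-06 = 361920
(b) Flow regime: turbulent (Re > 4000)
(c) Friction factor: f = 0.316/Re^0.25 = 0.316/361920^0.25 = 0.01288 (Blasius is strictly valid for Re ≲ 1e5; used here as the smooth-pipe estimate the problem specifies)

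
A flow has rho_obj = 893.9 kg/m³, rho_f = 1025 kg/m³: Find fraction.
Formula: f_{sub} = \frac{\rho_{obj}}{\rho_f}
fraction = 893.9/1025 = 0.8721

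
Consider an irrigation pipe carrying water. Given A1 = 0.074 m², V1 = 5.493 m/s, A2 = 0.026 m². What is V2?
Formula: V_2 = \frac{A_1 V_1}{A_2}
V2 = 0.074·5.493/0.026 = 15.63 m/s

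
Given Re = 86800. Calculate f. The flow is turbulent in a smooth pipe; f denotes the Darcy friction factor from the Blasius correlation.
Formula: f = \frac{0.316}{Re^{0.25}}
f = 0.316/86800^0.25 = 0.01841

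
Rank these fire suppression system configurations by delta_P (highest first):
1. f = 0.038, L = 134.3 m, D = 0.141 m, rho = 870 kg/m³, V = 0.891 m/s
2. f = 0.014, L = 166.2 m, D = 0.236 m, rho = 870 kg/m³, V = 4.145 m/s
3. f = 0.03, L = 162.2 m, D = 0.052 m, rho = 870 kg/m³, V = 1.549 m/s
Case 1: delta_P = 12.5 kPa
Case 2: delta_P = 73.69 kPa
Case 3: delta_P = 97.67 kPa
Ranking (highest first): 3, 2, 1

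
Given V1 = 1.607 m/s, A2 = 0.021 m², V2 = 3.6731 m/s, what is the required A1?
Formula: V_2 = \frac{A_1 V_1}{A_2}
Substituting knowns: 3.6731 = A1·1.607/0.021
Solving for A1: A1 = 3.6731·0.021/1.607 = 0.048 m²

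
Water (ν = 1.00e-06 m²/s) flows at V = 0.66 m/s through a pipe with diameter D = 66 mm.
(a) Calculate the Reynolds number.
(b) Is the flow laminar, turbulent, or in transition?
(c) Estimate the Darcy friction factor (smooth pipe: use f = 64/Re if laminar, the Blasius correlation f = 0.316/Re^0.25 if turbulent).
(a) Re = V·D/ν = 0.66·0.066/1.00e-06 = 43560
(b) Flow regime: turbulent (Re > 4000)
(c) Friction factor: f = 0.316/Re^0.25 = 0.316/43560^0.25 = 0.02187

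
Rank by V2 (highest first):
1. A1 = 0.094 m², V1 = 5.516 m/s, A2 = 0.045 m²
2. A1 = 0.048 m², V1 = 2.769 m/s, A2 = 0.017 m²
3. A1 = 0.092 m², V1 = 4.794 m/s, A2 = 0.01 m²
Case 1: V2 = 11.52 m/s
Case 2: V2 = 7.818 m/s
Case 3: V2 = 44.1 m/s
Ranking (highest first): 3, 1, 2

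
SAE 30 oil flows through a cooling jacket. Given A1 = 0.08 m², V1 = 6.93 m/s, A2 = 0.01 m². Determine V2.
Formula: V_2 = \frac{A_1 V_1}{A_2}
V2 = 0.08·6.93/0.01 = 55.44 m/s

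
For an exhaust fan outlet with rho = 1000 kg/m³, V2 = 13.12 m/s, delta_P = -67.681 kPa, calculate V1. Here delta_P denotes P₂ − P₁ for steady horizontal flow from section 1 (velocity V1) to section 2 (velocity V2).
Formula: \Delta P = \frac{1}{2} \rho (V_1^2 - V_2^2)
Substituting knowns: -67.681 = 0.5·1000·(V1² − 13.12²)/1000
Solving for V1: V1 = √(13.12² + 2·(-67.681·1000)/1000) = 6.064 m/s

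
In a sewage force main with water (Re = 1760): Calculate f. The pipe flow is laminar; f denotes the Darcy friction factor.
Formula: f = \frac{64}{Re}
f = 64/1760 = 0.03636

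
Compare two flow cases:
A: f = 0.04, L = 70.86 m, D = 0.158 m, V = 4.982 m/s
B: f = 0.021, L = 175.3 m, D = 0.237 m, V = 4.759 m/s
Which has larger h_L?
h_L(A) = 22.69 m, h_L(B) = 17.93 m. Answer: A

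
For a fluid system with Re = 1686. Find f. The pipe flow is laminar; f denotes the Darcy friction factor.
Formula: f = \frac{64}{Re}
f = 64/1686 = 0.03796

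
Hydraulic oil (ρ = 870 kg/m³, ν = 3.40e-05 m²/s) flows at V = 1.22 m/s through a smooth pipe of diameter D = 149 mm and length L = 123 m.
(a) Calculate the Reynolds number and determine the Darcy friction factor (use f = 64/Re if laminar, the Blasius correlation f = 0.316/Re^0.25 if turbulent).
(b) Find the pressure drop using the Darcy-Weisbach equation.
(a) Re = V·D/ν = 1.22·0.149/3.40e-05 = 5346.5 → turbulent (Re > 4000); f = 0.316/Re^0.25 = 0.316/5346.5^0.25 = 0.036955
(b) Darcy-Weisbach: ΔP = f·(L/D)·½ρV²/1000 = 0.036955·(123/0.149)·½·870·1.22²/1000 = 19.75 kPa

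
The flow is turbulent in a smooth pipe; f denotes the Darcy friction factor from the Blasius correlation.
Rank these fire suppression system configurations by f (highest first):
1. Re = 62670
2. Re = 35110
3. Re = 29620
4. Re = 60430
Case 1: f = 0.01997
Case 2: f = 0.02308
Case 3: f = 0.02409
Case 4: f = 0.02015
Ranking (highest first): 3, 2, 4, 1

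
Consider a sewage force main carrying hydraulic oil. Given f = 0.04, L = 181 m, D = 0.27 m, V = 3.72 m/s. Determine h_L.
Formula: h_L = f \frac{L}{D} \frac{V^2}{2g}
h_L = 0.04·(181/0.27)·3.72²/(2·9.81) = 18.91 m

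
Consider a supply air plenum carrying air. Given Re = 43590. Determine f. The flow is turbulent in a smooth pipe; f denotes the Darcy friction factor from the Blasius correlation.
Formula: f = \frac{0.316}{Re^{0.25}}
f = 0.316/43590^0.25 = 0.02187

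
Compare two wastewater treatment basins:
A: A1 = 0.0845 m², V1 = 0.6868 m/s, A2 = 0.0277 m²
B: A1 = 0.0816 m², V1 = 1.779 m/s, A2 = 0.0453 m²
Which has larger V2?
V2(A) = 2.095 m/s, V2(B) = 3.205 m/s. Answer: B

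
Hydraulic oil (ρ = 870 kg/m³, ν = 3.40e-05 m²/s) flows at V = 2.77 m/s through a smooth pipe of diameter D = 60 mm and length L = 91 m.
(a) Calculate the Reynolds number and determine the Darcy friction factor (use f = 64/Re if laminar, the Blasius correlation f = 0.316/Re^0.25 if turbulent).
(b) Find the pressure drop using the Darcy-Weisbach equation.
(a) Re = V·D/ν = 2.77·0.06/3.40e-05 = 4888.2 → turbulent (Re > 4000); f = 0.316/Re^0.25 = 0.316/4888.2^0.25 = 0.037792
(b) Darcy-Weisbach: ΔP = f·(L/D)·½ρV²/1000 = 0.037792·(91/0.060)·½·870·2.77²/1000 = 191.3 kPa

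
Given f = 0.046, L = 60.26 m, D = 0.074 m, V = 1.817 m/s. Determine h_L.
Formula: h_L = f \frac{L}{D} \frac{V^2}{2g}
h_L = 0.046·(60.26/0.074)·1.817²/(2·9.81) = 6.303 m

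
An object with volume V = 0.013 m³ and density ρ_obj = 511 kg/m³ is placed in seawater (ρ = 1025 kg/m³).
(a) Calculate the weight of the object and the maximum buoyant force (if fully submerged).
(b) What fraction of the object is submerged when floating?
(a) W=rho_obj*g*V=511*9.81*0.013=65.2 N; F_B(max)=rho*g*V=1025*9.81*0.013=130.7 N
(b) Floating fraction=rho_obj/rho=511/1025=0.499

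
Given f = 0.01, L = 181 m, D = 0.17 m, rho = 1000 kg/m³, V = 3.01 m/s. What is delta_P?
Formula: \Delta P = f \frac{L}{D} \frac{\rho V^2}{2}
delta_P = 0.01·(181/0.17)·0.5·1000·3.01²/1000 = 48.23 kPa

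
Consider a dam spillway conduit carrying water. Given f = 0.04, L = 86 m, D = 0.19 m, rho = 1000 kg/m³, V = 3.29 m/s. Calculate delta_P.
Formula: \Delta P = f \frac{L}{D} \frac{\rho V^2}{2}
delta_P = 0.04·(86/0.19)·0.5·1000·3.29²/1000 = 97.99 kPa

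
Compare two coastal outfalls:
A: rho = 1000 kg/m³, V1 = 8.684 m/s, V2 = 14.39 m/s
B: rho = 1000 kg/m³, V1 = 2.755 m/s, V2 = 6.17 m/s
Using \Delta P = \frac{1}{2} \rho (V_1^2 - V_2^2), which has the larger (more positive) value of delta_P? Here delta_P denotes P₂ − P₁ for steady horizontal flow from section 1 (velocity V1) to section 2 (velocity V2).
delta_P(A) = -65.83 kPa, delta_P(B) = -15.24 kPa. Answer: B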